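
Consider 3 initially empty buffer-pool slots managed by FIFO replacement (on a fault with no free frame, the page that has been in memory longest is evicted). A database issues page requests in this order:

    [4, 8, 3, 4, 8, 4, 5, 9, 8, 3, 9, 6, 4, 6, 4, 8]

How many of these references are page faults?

10

4 -> fault, frames {4}
8 -> fault, frames {4,8}
3 -> fault, frames {4,8,3}
4 -> hit
8 -> hit
4 -> hit
5 -> fault, evict 4, frames {8,3,5}
9 -> fault, evict 8, frames {3,5,9}
8 -> fault, evict 3, frames {5,9,8}
3 -> fault, evict 5, frames {9,8,3}
9 -> hit
6 -> fault, evict 9, frames {8,3,6}
4 -> fault, evict 8, frames {3,6,4}
6 -> hit
4 -> hit
8 -> fault, evict 3, frames {6,4,8}
Page faults: 10.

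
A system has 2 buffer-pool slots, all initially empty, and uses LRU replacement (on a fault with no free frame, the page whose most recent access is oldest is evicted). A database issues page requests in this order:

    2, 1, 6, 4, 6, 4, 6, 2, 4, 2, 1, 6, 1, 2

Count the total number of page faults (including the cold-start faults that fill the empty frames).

9

2: fault, frames [2]
1: fault, frames [2, 1]
6: fault, evict 2, frames [1, 6]
4: fault, evict 1, frames [6, 4]
6: hit
4: hit
6: hit
2: fault, evict 4, frames [6, 2]
4: fault, evict 6, frames [2, 4]
2: hit
1: fault, evict 4, frames [2, 1]
6: fault, evict 2, frames [1, 6]
1: hit
2: fault, evict 6, frames [1, 2]
Page faults: 9.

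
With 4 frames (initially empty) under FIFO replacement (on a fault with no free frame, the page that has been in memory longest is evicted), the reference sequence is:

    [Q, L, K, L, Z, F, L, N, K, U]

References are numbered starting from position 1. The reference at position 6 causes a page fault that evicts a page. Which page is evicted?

pos 1: Q: miss, frames {Q}
pos 2: L: miss, frames {Q,L}
pos 3: K: miss, frames {Q,L,K}
pos 4: L: hit
pos 5: Z: miss, frames {Q,L,K,Z}
pos 6: F: miss, evict Q, frames {L,K,Z,F}
At position 6, page Q is evicted.

Q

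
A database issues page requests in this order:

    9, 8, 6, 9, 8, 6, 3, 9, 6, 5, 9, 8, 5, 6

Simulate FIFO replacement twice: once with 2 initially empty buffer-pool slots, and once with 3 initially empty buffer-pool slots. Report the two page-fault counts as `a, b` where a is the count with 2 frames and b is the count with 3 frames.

14, 8

2 frames: F F F F F F F F F F F F F F → 14 faults.
3 frames: F F F . . . F F . F . F . F → 8 faults.
8 < 14: adding a frame reduced faults, as is typical.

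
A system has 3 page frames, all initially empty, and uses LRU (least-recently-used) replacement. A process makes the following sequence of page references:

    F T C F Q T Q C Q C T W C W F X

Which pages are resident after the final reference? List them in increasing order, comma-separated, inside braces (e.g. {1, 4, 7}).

F -> fault, frames [F]
T -> fault, frames [F, T]
C -> fault, frames [F, T, C]
F -> hit
Q -> fault, evict T, frames [C, F, Q]
T -> fault, evict C, frames [F, Q, T]
Q -> hit
C -> fault, evict F, frames [T, Q, C]
Q -> hit
C -> hit
T -> hit
W -> fault, evict Q, frames [C, T, W]
C -> hit
W -> hit
F -> fault, evict T, frames [C, W, F]
X -> fault, evict C, frames [W, F, X]

{F, W, X}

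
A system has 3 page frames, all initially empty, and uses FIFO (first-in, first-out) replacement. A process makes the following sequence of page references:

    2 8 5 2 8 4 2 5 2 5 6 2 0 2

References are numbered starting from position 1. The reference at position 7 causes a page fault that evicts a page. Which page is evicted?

pos 1: 2: miss, frames (2)
pos 2: 8: miss, frames (2 8)
pos 3: 5: miss, frames (2 8 5)
pos 4: 2: hit
pos 5: 8: hit
pos 6: 4: miss, evict 2, frames (8 5 4)
pos 7: 2: miss, evict 8, frames (5 4 2)
At position 7, page 8 is evicted.

8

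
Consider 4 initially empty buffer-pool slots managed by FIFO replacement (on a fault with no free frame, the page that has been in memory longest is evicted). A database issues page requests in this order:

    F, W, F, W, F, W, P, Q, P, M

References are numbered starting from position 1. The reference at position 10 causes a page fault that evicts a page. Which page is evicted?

F

pos 1: F -> fault, frames (F)
pos 2: W -> fault, frames (F W)
pos 3: F -> hit
pos 4: W -> hit
pos 5: F -> hit
pos 6: W -> hit
pos 7: P -> fault, frames (F W P)
pos 8: Q -> fault, frames (F W P Q)
pos 9: P -> hit
pos 10: M -> fault, evict F, frames (W P Q M)
At position 10, page F is evicted.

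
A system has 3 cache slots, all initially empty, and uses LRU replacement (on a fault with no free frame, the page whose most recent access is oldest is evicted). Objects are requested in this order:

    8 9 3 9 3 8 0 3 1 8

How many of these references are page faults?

8 → fault, frames (8)
9 → fault, frames (8 9)
3 → fault, frames (8 9 3)
9 → hit
3 → hit
8 → hit
0 → fault, evict 9, frames (3 8 0)
3 → hit
1 → fault, evict 8, frames (0 3 1)
8 → fault, evict 0, frames (3 1 8)
Page faults: 6.

6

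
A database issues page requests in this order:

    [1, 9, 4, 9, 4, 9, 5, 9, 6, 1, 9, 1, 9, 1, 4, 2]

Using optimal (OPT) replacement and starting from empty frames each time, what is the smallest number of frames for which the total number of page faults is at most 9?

f=1: 16 faults
f=2: 8 faults
f=3: 7 faults
f=4: 6 faults
f=5: 6 faults
f=6: 6 faults
Smallest f with faults ≤ 9 is 2.

2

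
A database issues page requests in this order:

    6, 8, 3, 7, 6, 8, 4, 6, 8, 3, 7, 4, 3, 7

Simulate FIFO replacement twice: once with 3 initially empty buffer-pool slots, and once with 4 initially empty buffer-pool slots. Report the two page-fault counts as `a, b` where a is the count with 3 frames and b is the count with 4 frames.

9, 10

3 frames: F F F F F F F . . F F . . . → 9 faults.
4 frames: F F F F . . F F F F F F . . → 10 faults.
10 > 9: adding a frame increased faults — Belady's anomaly.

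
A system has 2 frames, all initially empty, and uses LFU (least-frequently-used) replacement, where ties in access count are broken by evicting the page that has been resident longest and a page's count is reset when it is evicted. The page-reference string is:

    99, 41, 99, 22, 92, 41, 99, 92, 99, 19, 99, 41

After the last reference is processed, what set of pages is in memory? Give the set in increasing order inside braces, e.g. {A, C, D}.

99: miss, frames {99}
41: miss, frames {99,41}
99: hit
22: miss, evict 41, frames {99,22}
92: miss, evict 22, frames {99,92}
41: miss, evict 92, frames {99,41}
99: hit
92: miss, evict 41, frames {99,92}
99: hit
19: miss, evict 92, frames {99,19}
99: hit
41: miss, evict 19, frames {99,41}

{41, 99}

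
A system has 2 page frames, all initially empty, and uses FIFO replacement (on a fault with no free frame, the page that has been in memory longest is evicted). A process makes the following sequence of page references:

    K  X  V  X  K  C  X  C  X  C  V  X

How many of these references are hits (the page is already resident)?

5

K → fault, frames (K)
X → fault, frames (K X)
V → fault, evict K, frames (X V)
X → hit
K → fault, evict X, frames (V K)
C → fault, evict V, frames (K C)
X → fault, evict K, frames (C X)
C → hit
X → hit
C → hit
V → fault, evict C, frames (X V)
X → hit
Hits: 5.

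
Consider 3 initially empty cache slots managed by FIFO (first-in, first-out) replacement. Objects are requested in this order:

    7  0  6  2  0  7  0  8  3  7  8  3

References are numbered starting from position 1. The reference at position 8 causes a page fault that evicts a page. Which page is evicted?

2

pos 1: 7 -> miss, frames (7)
pos 2: 0 -> miss, frames (7 0)
pos 3: 6 -> miss, frames (7 0 6)
pos 4: 2 -> miss, evict 7, frames (0 6 2)
pos 5: 0 -> hit
pos 6: 7 -> miss, evict 0, frames (6 2 7)
pos 7: 0 -> miss, evict 6, frames (2 7 0)
pos 8: 8 -> miss, evict 2, frames (7 0 8)
At position 8, page 2 is evicted.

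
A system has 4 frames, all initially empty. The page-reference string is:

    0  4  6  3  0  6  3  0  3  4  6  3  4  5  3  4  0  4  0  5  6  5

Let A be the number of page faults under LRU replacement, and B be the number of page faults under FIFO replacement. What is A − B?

Under LRU: F F F F . . . . . . . . . F . . F . . . F . → 7 faults.
Under FIFO: F F F F . . . . . . . . . F . . F F . . F . → 8 faults.
A − B = 7 − 8 = -1.

-1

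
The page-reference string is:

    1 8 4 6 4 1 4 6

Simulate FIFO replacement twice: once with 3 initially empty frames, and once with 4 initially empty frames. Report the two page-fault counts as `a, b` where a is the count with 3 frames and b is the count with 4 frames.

5, 4

3 frames: F F F F . F . . → 5 faults.
4 frames: F F F F . . . . → 4 faults.
4 < 5: adding a frame reduced faults, as is typical.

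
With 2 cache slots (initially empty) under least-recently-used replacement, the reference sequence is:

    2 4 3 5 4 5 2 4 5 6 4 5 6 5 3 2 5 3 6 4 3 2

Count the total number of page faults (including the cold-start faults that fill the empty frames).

20

2 → miss, frames {2}
4 → miss, frames {2,4}
3 → miss, evict 2, frames {4,3}
5 → miss, evict 4, frames {3,5}
4 → miss, evict 3, frames {5,4}
5 → hit
2 → miss, evict 4, frames {5,2}
4 → miss, evict 5, frames {2,4}
5 → miss, evict 2, frames {4,5}
6 → miss, evict 4, frames {5,6}
4 → miss, evict 5, frames {6,4}
5 → miss, evict 6, frames {4,5}
6 → miss, evict 4, frames {5,6}
5 → hit
3 → miss, evict 6, frames {5,3}
2 → miss, evict 5, frames {3,2}
5 → miss, evict 3, frames {2,5}
3 → miss, evict 2, frames {5,3}
6 → miss, evict 5, frames {3,6}
4 → miss, evict 3, frames {6,4}
3 → miss, evict 6, frames {4,3}
2 → miss, evict 4, frames {3,2}
Page faults: 20.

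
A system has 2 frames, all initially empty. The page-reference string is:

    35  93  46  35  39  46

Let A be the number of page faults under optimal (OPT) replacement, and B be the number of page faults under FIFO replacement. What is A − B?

Under OPT: F F F . F . → 4 faults.
Under FIFO: F F F F F F → 6 faults.
A − B = 4 − 6 = -2.

-2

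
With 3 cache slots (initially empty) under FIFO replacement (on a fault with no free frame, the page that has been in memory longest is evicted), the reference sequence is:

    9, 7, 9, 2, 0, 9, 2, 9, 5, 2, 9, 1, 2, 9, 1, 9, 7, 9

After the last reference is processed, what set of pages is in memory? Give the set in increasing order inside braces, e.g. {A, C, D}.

{1, 7, 9}

9 -> fault, frames {9}
7 -> fault, frames {9,7}
9 -> hit
2 -> fault, frames {9,7,2}
0 -> fault, evict 9, frames {7,2,0}
9 -> fault, evict 7, frames {2,0,9}
2 -> hit
9 -> hit
5 -> fault, evict 2, frames {0,9,5}
2 -> fault, evict 0, frames {9,5,2}
9 -> hit
1 -> fault, evict 9, frames {5,2,1}
2 -> hit
9 -> fault, evict 5, frames {2,1,9}
1 -> hit
9 -> hit
7 -> fault, evict 2, frames {1,9,7}
9 -> hit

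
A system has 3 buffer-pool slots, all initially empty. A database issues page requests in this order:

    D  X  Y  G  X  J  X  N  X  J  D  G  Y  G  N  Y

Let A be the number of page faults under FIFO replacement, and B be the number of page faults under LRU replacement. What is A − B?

1

Under FIFO: F F F F . F F F . . F F F . F . → 11 faults.
Under LRU: F F F F . F . F . . F F F . F . → 10 faults.
A − B = 11 − 10 = 1.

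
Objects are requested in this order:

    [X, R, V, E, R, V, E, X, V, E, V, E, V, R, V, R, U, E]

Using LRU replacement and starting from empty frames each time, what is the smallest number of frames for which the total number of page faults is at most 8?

3

f=1: 18 faults
f=2: 13 faults
f=3: 8 faults
f=4: 5 faults
f=5: 5 faults
Smallest f with faults ≤ 8 is 3.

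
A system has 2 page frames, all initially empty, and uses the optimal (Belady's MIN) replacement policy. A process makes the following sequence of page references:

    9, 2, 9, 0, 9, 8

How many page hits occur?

2

9 → miss, frames [9]
2 → miss, frames [9, 2]
9 → hit
0 → miss, evict 2, frames [9, 0]
9 → hit
8 → miss, evict 0, frames [9, 8]
Hits: 2.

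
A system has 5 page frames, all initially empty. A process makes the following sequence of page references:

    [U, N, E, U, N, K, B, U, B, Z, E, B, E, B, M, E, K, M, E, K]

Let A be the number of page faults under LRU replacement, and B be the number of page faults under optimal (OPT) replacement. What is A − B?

Under LRU: F F F . . F F . . F F . . . F . F . . . → 9 faults.
Under OPT: F F F . . F F . . F . . . . F . . . . . → 7 faults.
A − B = 9 − 7 = 2.

2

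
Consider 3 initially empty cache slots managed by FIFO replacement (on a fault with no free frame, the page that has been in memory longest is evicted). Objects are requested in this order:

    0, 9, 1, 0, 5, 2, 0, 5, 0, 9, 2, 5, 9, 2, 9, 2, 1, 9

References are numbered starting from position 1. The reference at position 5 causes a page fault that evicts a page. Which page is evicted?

pos 1: 0 -> miss, frames {0}
pos 2: 9 -> miss, frames {0,9}
pos 3: 1 -> miss, frames {0,9,1}
pos 4: 0 -> hit
pos 5: 5 -> miss, evict 0, frames {9,1,5}
At position 5, page 0 is evicted.

0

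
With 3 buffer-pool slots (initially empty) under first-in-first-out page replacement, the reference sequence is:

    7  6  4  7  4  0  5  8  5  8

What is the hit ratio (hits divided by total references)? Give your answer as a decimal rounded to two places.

0.40

7: fault, frames (7)
6: fault, frames (7 6)
4: fault, frames (7 6 4)
7: hit
4: hit
0: fault, evict 7, frames (6 4 0)
5: fault, evict 6, frames (4 0 5)
8: fault, evict 4, frames (0 5 8)
5: hit
8: hit
Hits: 4 of 10 references → 4/10 = 0.4000.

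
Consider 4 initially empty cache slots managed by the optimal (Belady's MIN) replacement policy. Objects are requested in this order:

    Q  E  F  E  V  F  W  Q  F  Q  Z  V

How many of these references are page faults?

6

Q: miss, frames [Q]
E: miss, frames [Q, E]
F: miss, frames [Q, E, F]
E: hit
V: miss, frames [Q, E, F, V]
F: hit
W: miss, evict E, frames [Q, F, V, W]
Q: hit
F: hit
Q: hit
Z: miss, evict W, frames [Q, F, V, Z]
V: hit
Page faults: 6.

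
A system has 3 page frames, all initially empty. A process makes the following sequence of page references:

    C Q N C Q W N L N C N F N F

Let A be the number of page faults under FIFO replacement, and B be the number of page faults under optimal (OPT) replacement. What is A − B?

2

Under FIFO: F F F . . F . F . F F F . . → 8 faults.
Under OPT: F F F . . F . F . . . F . . → 6 faults.
A − B = 8 − 6 = 2.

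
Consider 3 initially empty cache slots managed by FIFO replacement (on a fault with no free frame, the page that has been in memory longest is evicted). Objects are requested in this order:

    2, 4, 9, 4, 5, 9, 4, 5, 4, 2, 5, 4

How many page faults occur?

6

2: miss, frames (2)
4: miss, frames (2 4)
9: miss, frames (2 4 9)
4: hit
5: miss, evict 2, frames (4 9 5)
9: hit
4: hit
5: hit
4: hit
2: miss, evict 4, frames (9 5 2)
5: hit
4: miss, evict 9, frames (5 2 4)
Page faults: 6.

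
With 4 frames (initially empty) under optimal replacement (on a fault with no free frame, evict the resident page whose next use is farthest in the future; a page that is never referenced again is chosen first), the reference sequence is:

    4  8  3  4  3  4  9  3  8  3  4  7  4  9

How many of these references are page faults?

4 -> miss, frames (4)
8 -> miss, frames (4 8)
3 -> miss, frames (4 8 3)
4 -> hit
3 -> hit
4 -> hit
9 -> miss, frames (4 8 3 9)
3 -> hit
8 -> hit
3 -> hit
4 -> hit
7 -> miss, evict 3, frames (4 8 9 7)
4 -> hit
9 -> hit
Page faults: 5.

5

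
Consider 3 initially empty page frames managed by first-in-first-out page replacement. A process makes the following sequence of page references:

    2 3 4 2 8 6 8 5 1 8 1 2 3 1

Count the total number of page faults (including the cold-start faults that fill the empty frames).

11

2 → miss, frames {2}
3 → miss, frames {2,3}
4 → miss, frames {2,3,4}
2 → hit
8 → miss, evict 2, frames {3,4,8}
6 → miss, evict 3, frames {4,8,6}
8 → hit
5 → miss, evict 4, frames {8,6,5}
1 → miss, evict 8, frames {6,5,1}
8 → miss, evict 6, frames {5,1,8}
1 → hit
2 → miss, evict 5, frames {1,8,2}
3 → miss, evict 1, frames {8,2,3}
1 → miss, evict 8, frames {2,3,1}
Page faults: 11.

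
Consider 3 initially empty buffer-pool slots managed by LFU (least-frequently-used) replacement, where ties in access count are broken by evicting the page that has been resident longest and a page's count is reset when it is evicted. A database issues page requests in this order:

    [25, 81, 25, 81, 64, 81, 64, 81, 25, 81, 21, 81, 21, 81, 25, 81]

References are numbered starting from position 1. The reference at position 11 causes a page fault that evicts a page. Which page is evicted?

pos 1: 25: fault, frames (25)
pos 2: 81: fault, frames (25 81)
pos 3: 25: hit
pos 4: 81: hit
pos 5: 64: fault, frames (25 81 64)
pos 6: 81: hit
pos 7: 64: hit
pos 8: 81: hit
pos 9: 25: hit
pos 10: 81: hit
pos 11: 21: fault, evict 64, frames (25 81 21)
At position 11, page 64 is evicted.

64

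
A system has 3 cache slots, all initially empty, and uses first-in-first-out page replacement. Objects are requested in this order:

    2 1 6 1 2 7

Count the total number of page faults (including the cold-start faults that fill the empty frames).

4

2 -> fault, frames (2)
1 -> fault, frames (2 1)
6 -> fault, frames (2 1 6)
1 -> hit
2 -> hit
7 -> fault, evict 2, frames (1 6 7)
Page faults: 4.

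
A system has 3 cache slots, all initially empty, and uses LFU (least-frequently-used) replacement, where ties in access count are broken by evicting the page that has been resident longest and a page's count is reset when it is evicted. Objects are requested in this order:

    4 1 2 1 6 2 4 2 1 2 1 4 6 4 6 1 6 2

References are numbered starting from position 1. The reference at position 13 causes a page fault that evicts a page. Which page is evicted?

4

pos 1: 4 → fault, frames {4}
pos 2: 1 → fault, frames {4,1}
pos 3: 2 → fault, frames {4,1,2}
pos 4: 1 → hit
pos 5: 6 → fault, evict 4, frames {1,2,6}
pos 6: 2 → hit
pos 7: 4 → fault, evict 6, frames {1,2,4}
pos 8: 2 → hit
pos 9: 1 → hit
pos 10: 2 → hit
pos 11: 1 → hit
pos 12: 4 → hit
pos 13: 6 → fault, evict 4, frames {1,2,6}
At position 13, page 4 is evicted.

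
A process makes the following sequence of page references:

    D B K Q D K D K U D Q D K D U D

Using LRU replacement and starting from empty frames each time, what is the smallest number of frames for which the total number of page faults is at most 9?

3

f=1: 16 faults
f=2: 11 faults
f=3: 9 faults
f=4: 5 faults
f=5: 5 faults
Smallest f with faults ≤ 9 is 3.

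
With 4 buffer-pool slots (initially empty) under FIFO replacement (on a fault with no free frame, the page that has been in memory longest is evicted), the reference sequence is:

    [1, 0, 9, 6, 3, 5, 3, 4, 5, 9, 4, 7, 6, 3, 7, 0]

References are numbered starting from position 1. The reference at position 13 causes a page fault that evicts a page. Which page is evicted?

pos 1: 1 → miss, frames (1)
pos 2: 0 → miss, frames (1 0)
pos 3: 9 → miss, frames (1 0 9)
pos 4: 6 → miss, frames (1 0 9 6)
pos 5: 3 → miss, evict 1, frames (0 9 6 3)
pos 6: 5 → miss, evict 0, frames (9 6 3 5)
pos 7: 3 → hit
pos 8: 4 → miss, evict 9, frames (6 3 5 4)
pos 9: 5 → hit
pos 10: 9 → miss, evict 6, frames (3 5 4 9)
pos 11: 4 → hit
pos 12: 7 → miss, evict 3, frames (5 4 9 7)
pos 13: 6 → miss, evict 5, frames (4 9 7 6)
At position 13, page 5 is evicted.

5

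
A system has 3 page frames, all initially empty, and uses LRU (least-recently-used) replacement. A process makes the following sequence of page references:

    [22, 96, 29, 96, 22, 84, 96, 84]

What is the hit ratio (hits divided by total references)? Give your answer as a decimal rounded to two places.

22: miss, frames (22)
96: miss, frames (22 96)
29: miss, frames (22 96 29)
96: hit
22: hit
84: miss, evict 29, frames (96 22 84)
96: hit
84: hit
Hits: 4 of 8 references → 4/8 = 0.5000.

0.50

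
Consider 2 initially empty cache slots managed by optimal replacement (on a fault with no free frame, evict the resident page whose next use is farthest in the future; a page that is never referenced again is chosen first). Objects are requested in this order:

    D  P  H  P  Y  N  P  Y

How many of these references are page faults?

D: fault, frames [D]
P: fault, frames [D, P]
H: fault, evict D, frames [P, H]
P: hit
Y: fault, evict H, frames [P, Y]
N: fault, evict Y, frames [P, N]
P: hit
Y: fault, evict N, frames [P, Y]
Page faults: 6.

6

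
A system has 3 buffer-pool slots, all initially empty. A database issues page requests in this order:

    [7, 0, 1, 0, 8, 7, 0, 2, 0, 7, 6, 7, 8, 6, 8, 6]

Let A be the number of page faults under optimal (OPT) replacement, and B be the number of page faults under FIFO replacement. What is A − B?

Under OPT: F F F . F . . F . . F . F . . . → 7 faults.
Under FIFO: F F F . F F F F . . F F F . . . → 10 faults.
A − B = 7 − 10 = -3.

-3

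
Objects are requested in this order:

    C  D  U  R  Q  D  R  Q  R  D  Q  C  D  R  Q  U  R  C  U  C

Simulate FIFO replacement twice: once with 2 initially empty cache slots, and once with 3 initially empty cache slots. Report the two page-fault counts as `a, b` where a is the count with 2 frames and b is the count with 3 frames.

16, 11

2 frames: F F F F F F F F . F . F . F F F F F F . → 16 faults.
3 frames: F F F F F F . . . . . F . F F F . F . . → 11 faults.
11 < 16: adding a frame reduced faults, as is typical.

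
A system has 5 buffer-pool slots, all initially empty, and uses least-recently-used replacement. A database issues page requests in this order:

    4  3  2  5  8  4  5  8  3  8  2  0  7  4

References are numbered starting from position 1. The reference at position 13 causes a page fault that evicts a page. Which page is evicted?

pos 1: 4 → miss, frames {4}
pos 2: 3 → miss, frames {4,3}
pos 3: 2 → miss, frames {4,3,2}
pos 4: 5 → miss, frames {4,3,2,5}
pos 5: 8 → miss, frames {4,3,2,5,8}
pos 6: 4 → hit
pos 7: 5 → hit
pos 8: 8 → hit
pos 9: 3 → hit
pos 10: 8 → hit
pos 11: 2 → hit
pos 12: 0 → miss, evict 4, frames {5,3,8,2,0}
pos 13: 7 → miss, evict 5, frames {3,8,2,0,7}
At position 13, page 5 is evicted.

5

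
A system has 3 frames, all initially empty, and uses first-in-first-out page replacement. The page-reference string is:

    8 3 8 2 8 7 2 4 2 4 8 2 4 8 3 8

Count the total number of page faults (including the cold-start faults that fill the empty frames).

8 → miss, frames (8)
3 → miss, frames (8 3)
8 → hit
2 → miss, frames (8 3 2)
8 → hit
7 → miss, evict 8, frames (3 2 7)
2 → hit
4 → miss, evict 3, frames (2 7 4)
2 → hit
4 → hit
8 → miss, evict 2, frames (7 4 8)
2 → miss, evict 7, frames (4 8 2)
4 → hit
8 → hit
3 → miss, evict 4, frames (8 2 3)
8 → hit
Page faults: 8.

8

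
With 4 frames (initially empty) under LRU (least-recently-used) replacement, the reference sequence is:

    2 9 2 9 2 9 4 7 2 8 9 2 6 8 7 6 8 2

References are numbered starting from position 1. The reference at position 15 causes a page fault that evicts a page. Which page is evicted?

pos 1: 2: fault, frames {2}
pos 2: 9: fault, frames {2,9}
pos 3: 2: hit
pos 4: 9: hit
pos 5: 2: hit
pos 6: 9: hit
pos 7: 4: fault, frames {2,9,4}
pos 8: 7: fault, frames {2,9,4,7}
pos 9: 2: hit
pos 10: 8: fault, evict 9, frames {4,7,2,8}
pos 11: 9: fault, evict 4, frames {7,2,8,9}
pos 12: 2: hit
pos 13: 6: fault, evict 7, frames {8,9,2,6}
pos 14: 8: hit
pos 15: 7: fault, evict 9, frames {2,6,8,7}
At position 15, page 9 is evicted.

9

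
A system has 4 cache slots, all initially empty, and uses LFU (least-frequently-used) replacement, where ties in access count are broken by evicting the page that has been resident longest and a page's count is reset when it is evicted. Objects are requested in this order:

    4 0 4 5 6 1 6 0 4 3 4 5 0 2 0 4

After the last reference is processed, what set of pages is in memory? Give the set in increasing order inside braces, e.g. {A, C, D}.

4 -> miss, frames (4)
0 -> miss, frames (4 0)
4 -> hit
5 -> miss, frames (4 0 5)
6 -> miss, frames (4 0 5 6)
1 -> miss, evict 0, frames (4 5 6 1)
6 -> hit
0 -> miss, evict 5, frames (4 6 1 0)
4 -> hit
3 -> miss, evict 1, frames (4 6 0 3)
4 -> hit
5 -> miss, evict 0, frames (4 6 3 5)
0 -> miss, evict 3, frames (4 6 5 0)
2 -> miss, evict 5, frames (4 6 0 2)
0 -> hit
4 -> hit

{0, 2, 4, 6}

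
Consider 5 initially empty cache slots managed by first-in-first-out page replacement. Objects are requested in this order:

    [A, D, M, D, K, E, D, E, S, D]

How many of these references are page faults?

6

A -> fault, frames (A)
D -> fault, frames (A D)
M -> fault, frames (A D M)
D -> hit
K -> fault, frames (A D M K)
E -> fault, frames (A D M K E)
D -> hit
E -> hit
S -> fault, evict A, frames (D M K E S)
D -> hit
Page faults: 6.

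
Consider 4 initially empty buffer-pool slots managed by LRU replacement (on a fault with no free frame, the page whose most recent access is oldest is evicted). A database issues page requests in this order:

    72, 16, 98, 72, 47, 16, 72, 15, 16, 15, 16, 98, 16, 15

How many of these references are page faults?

72 → fault, frames (72)
16 → fault, frames (72 16)
98 → fault, frames (72 16 98)
72 → hit
47 → fault, frames (16 98 72 47)
16 → hit
72 → hit
15 → fault, evict 98, frames (47 16 72 15)
16 → hit
15 → hit
16 → hit
98 → fault, evict 47, frames (72 15 16 98)
16 → hit
15 → hit
Page faults: 6.

6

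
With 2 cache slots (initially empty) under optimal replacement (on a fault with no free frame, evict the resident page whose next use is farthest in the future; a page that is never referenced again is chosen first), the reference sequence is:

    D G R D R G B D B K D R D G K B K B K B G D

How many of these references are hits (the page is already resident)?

D: miss, frames [D]
G: miss, frames [D, G]
R: miss, evict G, frames [D, R]
D: hit
R: hit
G: miss, evict R, frames [D, G]
B: miss, evict G, frames [D, B]
D: hit
B: hit
K: miss, evict B, frames [D, K]
D: hit
R: miss, evict K, frames [D, R]
D: hit
G: miss, evict R, frames [D, G]
K: miss, evict D, frames [G, K]
B: miss, evict G, frames [K, B]
K: hit
B: hit
K: hit
B: hit
G: miss, evict B, frames [K, G]
D: miss, evict G, frames [K, D]
Hits: 10.

10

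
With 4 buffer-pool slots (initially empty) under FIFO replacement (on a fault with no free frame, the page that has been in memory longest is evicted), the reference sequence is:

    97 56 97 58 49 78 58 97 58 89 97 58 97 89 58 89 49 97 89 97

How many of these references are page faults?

97: miss, frames {97}
56: miss, frames {97,56}
97: hit
58: miss, frames {97,56,58}
49: miss, frames {97,56,58,49}
78: miss, evict 97, frames {56,58,49,78}
58: hit
97: miss, evict 56, frames {58,49,78,97}
58: hit
89: miss, evict 58, frames {49,78,97,89}
97: hit
58: miss, evict 49, frames {78,97,89,58}
97: hit
89: hit
58: hit
89: hit
49: miss, evict 78, frames {97,89,58,49}
97: hit
89: hit
97: hit
Page faults: 9.

9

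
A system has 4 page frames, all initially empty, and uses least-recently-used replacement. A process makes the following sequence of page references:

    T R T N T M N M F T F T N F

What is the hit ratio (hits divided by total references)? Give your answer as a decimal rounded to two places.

0.64

T → fault, frames {T}
R → fault, frames {T,R}
T → hit
N → fault, frames {R,T,N}
T → hit
M → fault, frames {R,N,T,M}
N → hit
M → hit
F → fault, evict R, frames {T,N,M,F}
T → hit
F → hit
T → hit
N → hit
F → hit
Hits: 9 of 14 references → 9/14 = 0.6429.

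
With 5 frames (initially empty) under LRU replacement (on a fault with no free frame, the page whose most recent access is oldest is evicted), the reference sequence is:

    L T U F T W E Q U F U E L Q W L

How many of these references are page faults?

L -> fault, frames {L}
T -> fault, frames {L,T}
U -> fault, frames {L,T,U}
F -> fault, frames {L,T,U,F}
T -> hit
W -> fault, frames {L,U,F,T,W}
E -> fault, evict L, frames {U,F,T,W,E}
Q -> fault, evict U, frames {F,T,W,E,Q}
U -> fault, evict F, frames {T,W,E,Q,U}
F -> fault, evict T, frames {W,E,Q,U,F}
U -> hit
E -> hit
L -> fault, evict W, frames {Q,F,U,E,L}
Q -> hit
W -> fault, evict F, frames {U,E,L,Q,W}
L -> hit
Page faults: 11.

11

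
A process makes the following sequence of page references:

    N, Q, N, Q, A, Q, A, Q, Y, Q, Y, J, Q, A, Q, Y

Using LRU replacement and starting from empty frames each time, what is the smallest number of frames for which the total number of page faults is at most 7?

f=1: 16 faults
f=2: 8 faults
f=3: 7 faults
f=4: 5 faults
f=5: 5 faults
Smallest f with faults ≤ 7 is 3.

3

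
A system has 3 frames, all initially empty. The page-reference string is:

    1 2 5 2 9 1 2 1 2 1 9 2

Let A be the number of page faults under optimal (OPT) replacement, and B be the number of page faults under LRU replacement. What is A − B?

Under OPT: F F F . F . . . . . . . → 4 faults.
Under LRU: F F F . F F . . . . . . → 5 faults.
A − B = 4 − 5 = -1.

-1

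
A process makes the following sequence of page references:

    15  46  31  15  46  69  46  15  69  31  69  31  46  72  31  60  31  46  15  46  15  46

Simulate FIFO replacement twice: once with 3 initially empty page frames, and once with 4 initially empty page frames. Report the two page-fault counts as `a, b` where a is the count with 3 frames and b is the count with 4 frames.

11, 8

3 frames: F F F . . F . F . . . . F F F F . F F . . . → 11 faults.
4 frames: F F F . . F . . . . . . . F . F . F F . . . → 8 faults.
8 < 11: adding a frame reduced faults, as is typical.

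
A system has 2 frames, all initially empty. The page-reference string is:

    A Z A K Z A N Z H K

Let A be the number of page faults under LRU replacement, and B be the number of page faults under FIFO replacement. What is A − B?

Under LRU: F F . F F F F F F F → 9 faults.
Under FIFO: F F . F . F F F F F → 8 faults.
A − B = 9 − 8 = 1.

1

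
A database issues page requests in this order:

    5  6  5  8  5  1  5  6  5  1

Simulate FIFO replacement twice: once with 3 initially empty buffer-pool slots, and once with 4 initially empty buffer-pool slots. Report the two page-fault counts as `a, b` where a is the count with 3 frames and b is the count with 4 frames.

6, 4

3 frames: F F . F . F F F . . → 6 faults.
4 frames: F F . F . F . . . . → 4 faults.
4 < 6: adding a frame reduced faults, as is typical.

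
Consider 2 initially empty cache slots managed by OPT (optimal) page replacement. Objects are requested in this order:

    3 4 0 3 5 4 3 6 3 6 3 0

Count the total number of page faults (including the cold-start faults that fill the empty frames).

3 → fault, frames {3}
4 → fault, frames {3,4}
0 → fault, evict 4, frames {3,0}
3 → hit
5 → fault, evict 0, frames {3,5}
4 → fault, evict 5, frames {3,4}
3 → hit
6 → fault, evict 4, frames {3,6}
3 → hit
6 → hit
3 → hit
0 → fault, evict 6, frames {3,0}
Page faults: 7.

7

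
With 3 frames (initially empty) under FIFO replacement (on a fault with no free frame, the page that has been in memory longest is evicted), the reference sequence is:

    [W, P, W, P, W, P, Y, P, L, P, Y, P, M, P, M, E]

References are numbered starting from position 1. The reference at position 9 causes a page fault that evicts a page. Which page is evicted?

W

pos 1: W: fault, frames (W)
pos 2: P: fault, frames (W P)
pos 3: W: hit
pos 4: P: hit
pos 5: W: hit
pos 6: P: hit
pos 7: Y: fault, frames (W P Y)
pos 8: P: hit
pos 9: L: fault, evict W, frames (P Y L)
At position 9, page W is evicted.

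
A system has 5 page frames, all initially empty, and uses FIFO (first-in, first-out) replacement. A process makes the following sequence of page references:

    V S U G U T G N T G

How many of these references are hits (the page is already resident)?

4

V -> miss, frames {V}
S -> miss, frames {V,S}
U -> miss, frames {V,S,U}
G -> miss, frames {V,S,U,G}
U -> hit
T -> miss, frames {V,S,U,G,T}
G -> hit
N -> miss, evict V, frames {S,U,G,T,N}
T -> hit
G -> hit
Hits: 4.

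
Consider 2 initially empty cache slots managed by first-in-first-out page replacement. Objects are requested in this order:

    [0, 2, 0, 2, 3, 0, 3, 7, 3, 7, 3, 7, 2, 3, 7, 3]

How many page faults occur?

0 -> miss, frames [0]
2 -> miss, frames [0, 2]
0 -> hit
2 -> hit
3 -> miss, evict 0, frames [2, 3]
0 -> miss, evict 2, frames [3, 0]
3 -> hit
7 -> miss, evict 3, frames [0, 7]
3 -> miss, evict 0, frames [7, 3]
7 -> hit
3 -> hit
7 -> hit
2 -> miss, evict 7, frames [3, 2]
3 -> hit
7 -> miss, evict 3, frames [2, 7]
3 -> miss, evict 2, frames [7, 3]
Page faults: 9.

9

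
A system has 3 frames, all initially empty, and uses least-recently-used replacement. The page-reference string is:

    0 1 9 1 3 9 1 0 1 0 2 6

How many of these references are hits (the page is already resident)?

5

0: miss, frames {0}
1: miss, frames {0,1}
9: miss, frames {0,1,9}
1: hit
3: miss, evict 0, frames {9,1,3}
9: hit
1: hit
0: miss, evict 3, frames {9,1,0}
1: hit
0: hit
2: miss, evict 9, frames {1,0,2}
6: miss, evict 1, frames {0,2,6}
Hits: 5.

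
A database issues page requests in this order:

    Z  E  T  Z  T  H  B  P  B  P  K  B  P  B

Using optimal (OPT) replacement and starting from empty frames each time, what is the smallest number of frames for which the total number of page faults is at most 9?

f=1: 14 faults
f=2: 8 faults
f=3: 7 faults
f=4: 7 faults
f=5: 7 faults
f=6: 7 faults
f=7: 7 faults
Smallest f with faults ≤ 9 is 2.

2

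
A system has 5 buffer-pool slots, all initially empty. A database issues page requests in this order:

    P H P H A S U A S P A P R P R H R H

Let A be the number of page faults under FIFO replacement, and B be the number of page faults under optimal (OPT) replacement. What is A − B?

2

Under FIFO: F F . . F F F . . . . . F F . F . . → 8 faults.
Under OPT: F F . . F F F . . . . . F . . . . . → 6 faults.
A − B = 8 − 6 = 2.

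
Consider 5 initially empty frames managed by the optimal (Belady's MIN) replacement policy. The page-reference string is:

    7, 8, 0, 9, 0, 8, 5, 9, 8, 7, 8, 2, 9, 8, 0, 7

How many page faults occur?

7 -> fault, frames (7)
8 -> fault, frames (7 8)
0 -> fault, frames (7 8 0)
9 -> fault, frames (7 8 0 9)
0 -> hit
8 -> hit
5 -> fault, frames (7 8 0 9 5)
9 -> hit
8 -> hit
7 -> hit
8 -> hit
2 -> fault, evict 5, frames (7 8 0 9 2)
9 -> hit
8 -> hit
0 -> hit
7 -> hit
Page faults: 6.

6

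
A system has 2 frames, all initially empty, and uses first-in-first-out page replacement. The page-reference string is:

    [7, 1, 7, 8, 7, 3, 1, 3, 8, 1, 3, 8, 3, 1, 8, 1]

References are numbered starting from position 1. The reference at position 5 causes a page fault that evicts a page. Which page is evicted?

1

pos 1: 7 → fault, frames (7)
pos 2: 1 → fault, frames (7 1)
pos 3: 7 → hit
pos 4: 8 → fault, evict 7, frames (1 8)
pos 5: 7 → fault, evict 1, frames (8 7)
At position 5, page 1 is evicted.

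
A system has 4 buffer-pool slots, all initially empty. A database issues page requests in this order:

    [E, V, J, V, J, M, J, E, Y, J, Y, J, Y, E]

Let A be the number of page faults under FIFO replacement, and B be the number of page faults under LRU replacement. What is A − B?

1

Under FIFO: F F F . . F . . F . . . . F → 6 faults.
Under LRU: F F F . . F . . F . . . . . → 5 faults.
A − B = 6 − 5 = 1.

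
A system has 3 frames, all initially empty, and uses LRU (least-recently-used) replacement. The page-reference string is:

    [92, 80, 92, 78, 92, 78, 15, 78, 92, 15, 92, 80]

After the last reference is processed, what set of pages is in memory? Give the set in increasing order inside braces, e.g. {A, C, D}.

92: miss, frames [92]
80: miss, frames [92, 80]
92: hit
78: miss, frames [80, 92, 78]
92: hit
78: hit
15: miss, evict 80, frames [92, 78, 15]
78: hit
92: hit
15: hit
92: hit
80: miss, evict 78, frames [15, 92, 80]

{15, 80, 92}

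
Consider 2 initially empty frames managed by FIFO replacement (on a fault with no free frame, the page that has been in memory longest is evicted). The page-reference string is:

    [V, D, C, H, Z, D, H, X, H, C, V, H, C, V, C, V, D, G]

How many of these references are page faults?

V -> fault, frames (V)
D -> fault, frames (V D)
C -> fault, evict V, frames (D C)
H -> fault, evict D, frames (C H)
Z -> fault, evict C, frames (H Z)
D -> fault, evict H, frames (Z D)
H -> fault, evict Z, frames (D H)
X -> fault, evict D, frames (H X)
H -> hit
C -> fault, evict H, frames (X C)
V -> fault, evict X, frames (C V)
H -> fault, evict C, frames (V H)
C -> fault, evict V, frames (H C)
V -> fault, evict H, frames (C V)
C -> hit
V -> hit
D -> fault, evict C, frames (V D)
G -> fault, evict V, frames (D G)
Page faults: 15.

15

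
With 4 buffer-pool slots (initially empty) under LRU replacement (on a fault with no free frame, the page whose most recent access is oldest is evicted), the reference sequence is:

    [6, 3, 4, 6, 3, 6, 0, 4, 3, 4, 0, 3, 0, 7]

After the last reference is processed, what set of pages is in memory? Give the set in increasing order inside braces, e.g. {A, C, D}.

{0, 3, 4, 7}

6: miss, frames (6)
3: miss, frames (6 3)
4: miss, frames (6 3 4)
6: hit
3: hit
6: hit
0: miss, frames (4 3 6 0)
4: hit
3: hit
4: hit
0: hit
3: hit
0: hit
7: miss, evict 6, frames (4 3 0 7)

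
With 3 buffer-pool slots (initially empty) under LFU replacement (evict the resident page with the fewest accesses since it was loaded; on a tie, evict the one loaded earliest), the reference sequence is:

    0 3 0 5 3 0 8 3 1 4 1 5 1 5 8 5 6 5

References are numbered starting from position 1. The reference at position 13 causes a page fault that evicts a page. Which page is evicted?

pos 1: 0 → miss, frames [0]
pos 2: 3 → miss, frames [0, 3]
pos 3: 0 → hit
pos 4: 5 → miss, frames [0, 3, 5]
pos 5: 3 → hit
pos 6: 0 → hit
pos 7: 8 → miss, evict 5, frames [0, 3, 8]
pos 8: 3 → hit
pos 9: 1 → miss, evict 8, frames [0, 3, 1]
pos 10: 4 → miss, evict 1, frames [0, 3, 4]
pos 11: 1 → miss, evict 4, frames [0, 3, 1]
pos 12: 5 → miss, evict 1, frames [0, 3, 5]
pos 13: 1 → miss, evict 5, frames [0, 3, 1]
At position 13, page 5 is evicted.

5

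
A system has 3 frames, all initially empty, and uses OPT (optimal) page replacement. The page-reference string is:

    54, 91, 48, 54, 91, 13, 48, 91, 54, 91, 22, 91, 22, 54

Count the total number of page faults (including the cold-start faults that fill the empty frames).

54 -> miss, frames (54)
91 -> miss, frames (54 91)
48 -> miss, frames (54 91 48)
54 -> hit
91 -> hit
13 -> miss, evict 54, frames (91 48 13)
48 -> hit
91 -> hit
54 -> miss, evict 13, frames (91 48 54)
91 -> hit
22 -> miss, evict 48, frames (91 54 22)
91 -> hit
22 -> hit
54 -> hit
Page faults: 6.

6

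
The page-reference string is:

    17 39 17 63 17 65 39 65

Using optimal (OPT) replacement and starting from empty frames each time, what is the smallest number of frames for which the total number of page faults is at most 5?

2

f=1: 8 faults
f=2: 5 faults
f=3: 4 faults
f=4: 4 faults
Smallest f with faults ≤ 5 is 2.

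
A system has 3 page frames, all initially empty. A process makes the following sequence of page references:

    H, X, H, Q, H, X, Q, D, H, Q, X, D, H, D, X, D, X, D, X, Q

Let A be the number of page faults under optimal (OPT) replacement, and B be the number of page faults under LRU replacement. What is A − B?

-3

Under OPT: F F . F . . . F . . F . . . . . . . . F → 6 faults.
Under LRU: F F . F . . . F F . F F F . . . . . . F → 9 faults.
A − B = 6 − 9 = -3.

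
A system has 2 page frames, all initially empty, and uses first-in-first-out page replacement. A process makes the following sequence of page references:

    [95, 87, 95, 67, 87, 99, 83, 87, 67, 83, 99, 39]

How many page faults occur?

10

95 -> miss, frames {95}
87 -> miss, frames {95,87}
95 -> hit
67 -> miss, evict 95, frames {87,67}
87 -> hit
99 -> miss, evict 87, frames {67,99}
83 -> miss, evict 67, frames {99,83}
87 -> miss, evict 99, frames {83,87}
67 -> miss, evict 83, frames {87,67}
83 -> miss, evict 87, frames {67,83}
99 -> miss, evict 67, frames {83,99}
39 -> miss, evict 83, frames {99,39}
Page faults: 10.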